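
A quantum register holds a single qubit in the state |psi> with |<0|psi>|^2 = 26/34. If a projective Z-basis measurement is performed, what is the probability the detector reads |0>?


|alpha|^2 = 26/34 = 0.7647
|beta|^2 = 1 - 26/34 = 8/34 = 0.2353
P(|0>) = |alpha|^2 = 0.7647

0.7647


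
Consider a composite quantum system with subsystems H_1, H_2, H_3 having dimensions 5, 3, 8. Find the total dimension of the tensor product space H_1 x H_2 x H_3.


dim(H_1 x H_2 x H_3) = 5 * 3 * 8
= 15 * 8
= 120

120


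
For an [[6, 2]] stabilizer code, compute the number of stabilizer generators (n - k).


For an [[n,k]] stabilizer code:
Number of stabilizer generators = n - k
= 6 - 2
= 4

4


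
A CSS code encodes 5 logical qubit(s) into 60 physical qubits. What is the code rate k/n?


Code rate R = k/n
= 5/60
= 0.0833

0.0833


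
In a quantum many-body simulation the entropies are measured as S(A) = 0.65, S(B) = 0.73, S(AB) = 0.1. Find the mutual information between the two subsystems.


I(A:B) = S(A) + S(B) - S(AB)
= 0.65 + 0.73 - 0.1
= 1.2800

1.2800


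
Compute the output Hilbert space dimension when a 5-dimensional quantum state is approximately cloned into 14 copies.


Output space = H^(tensor 14) where dim(H) = 5
dim = 5^14
= 25 (after 2 factors)
= 125 (after 3 factors)
= 625 (after 4 factors)
= 3125 (after 5 factors)
= 15625 (after 6 factors)
= 78125 (after 7 factors)
= 390625 (after 8 factors)
= 1953125 (after 9 factors)
= 9765625 (after 10 factors)
= 48828125 (after 11 factors)
= 244140625 (after 12 factors)
= 1220703125 (after 13 factors)
= 6103515625 (after 14 factors)
= 6103515625

6103515625


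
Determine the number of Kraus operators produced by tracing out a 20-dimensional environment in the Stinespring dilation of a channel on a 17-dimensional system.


Tracing out the environment in an orthonormal basis {|i>_E} gives Kraus operators K_i = <i|_E U |0>_E.
Number of Kraus operators = dim(H_env) = d_env
= 20

20


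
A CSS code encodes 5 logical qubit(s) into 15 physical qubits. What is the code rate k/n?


Code rate R = k/n
= 5/15
= 0.3333

0.3333


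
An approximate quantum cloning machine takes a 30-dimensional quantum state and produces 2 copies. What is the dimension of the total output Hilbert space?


Output space = H^(tensor 2) where dim(H) = 30
dim = 30^2
= 900

900


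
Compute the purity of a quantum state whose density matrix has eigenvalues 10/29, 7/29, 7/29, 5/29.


tr(rho^2) = sum of eigenvalues squared
= (10/29)^2 + (7/29)^2 + (7/29)^2 + (5/29)^2
= (100 + 49 + 49 + 25) / 841
= 223/841
= 0.2652

0.2652


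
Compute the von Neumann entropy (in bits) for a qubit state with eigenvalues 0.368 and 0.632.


S = -p*log2(p) - (1-p)*log2(1-p)
p = 0.3680, 1-p = 0.6320
= -0.3680 * log2(0.3680) - 0.6320 * log2(0.6320)
= -(-0.5307) - (-0.4184)
= 0.9491

0.9491


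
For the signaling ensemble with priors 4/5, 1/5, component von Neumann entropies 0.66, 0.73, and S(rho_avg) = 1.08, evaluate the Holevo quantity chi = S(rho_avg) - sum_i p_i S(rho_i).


chi = S(rho) - sum_i p_i * S(rho_i)
Weighted entropy = 4/5 * 0.66 + 1/5 * 0.73
= 0.6740
chi = 1.08 - 0.6740
= 0.4060

0.4060


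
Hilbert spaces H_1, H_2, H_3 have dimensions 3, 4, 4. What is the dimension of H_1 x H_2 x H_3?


dim(H_1 x H_2 x H_3) = 3 * 4 * 4
= 12 * 4
= 48

48


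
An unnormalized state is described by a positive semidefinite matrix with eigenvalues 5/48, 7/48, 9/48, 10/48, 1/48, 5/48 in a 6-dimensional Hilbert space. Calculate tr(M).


tr(M) = sum of eigenvalues
= 5/48 + 7/48 + 9/48 + 10/48 + 1/48 + 5/48
= 37/48
= 0.7708

0.7708


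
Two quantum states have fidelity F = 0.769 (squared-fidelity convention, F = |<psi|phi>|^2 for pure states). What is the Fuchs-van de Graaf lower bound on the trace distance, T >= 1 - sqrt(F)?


Fuchs-van de Graaf (squared-fidelity convention): 1 - sqrt(F) <= T <= sqrt(1 - F).
Lower bound: T >= 1 - sqrt(F)
sqrt(F) = sqrt(0.769) = 0.8769
T >= 1 - 0.8769
T >= 0.1231

0.1231


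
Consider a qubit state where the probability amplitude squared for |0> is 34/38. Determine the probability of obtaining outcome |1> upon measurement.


|alpha|^2 = 34/38 = 0.8947
|beta|^2 = 1 - 34/38 = 4/38 = 0.1053
P(|1>) = |beta|^2 = 0.1053

0.1053


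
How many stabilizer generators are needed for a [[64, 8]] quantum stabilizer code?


For an [[n,k]] stabilizer code:
Number of stabilizer generators = n - k
= 64 - 8
= 56

56


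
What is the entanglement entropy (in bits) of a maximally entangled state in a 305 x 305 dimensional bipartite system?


For a maximally entangled state in d x d:
S = log2(d) = log2(305)
= 8.2527

8.2527


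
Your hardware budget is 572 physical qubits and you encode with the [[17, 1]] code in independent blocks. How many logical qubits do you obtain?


Each code block uses 17 physical qubits for 1 logical qubit(s).
Number of complete blocks = floor(572 / 17) = 33
Logical qubits = 33 * 1
= 33

33


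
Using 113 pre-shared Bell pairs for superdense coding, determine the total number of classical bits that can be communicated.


Superdense coding allows 2 classical bits per shared entangled pair.
113 pair(s) -> 2 * 113 = 226 classical bits

226


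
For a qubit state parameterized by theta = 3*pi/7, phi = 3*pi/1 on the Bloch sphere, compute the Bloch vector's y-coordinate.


theta = 1.3464, phi = 9.4248
r_y = sin(theta)*sin(phi) = 0.9749 * 0.0000
r_y = 0.0000

0.0000


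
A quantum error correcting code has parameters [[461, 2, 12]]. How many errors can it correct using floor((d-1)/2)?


Code parameters: [[461, 2, 12]], distance d = 12.
Number of correctable errors = floor((d-1)/2)
= floor((12 - 1)/2)
= floor(11/2)
= 5

5


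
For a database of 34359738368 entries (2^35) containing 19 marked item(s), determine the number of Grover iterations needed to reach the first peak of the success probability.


After j Grover iterations the success probability is P(j) = sin^2((2j+1)*theta), where sin(theta) = sqrt(k/N).
N = 2^35 = 34359738368, k = 19
sin(theta) = sqrt(k/N) = 2.351537324e-05
theta = arcsin(sqrt(k/N)) = 2.351537324e-05 rad
P(j) reaches its first maximum when (2j+1)*theta is as close as possible to pi/2, i.e. j = round(pi/(4*theta) - 1/2).
pi/(4*theta) - 1/2 = 33398.8492
(For comparison, the common estimate pi/4 * sqrt(N/k) = 33399.3492; the exact maximiser is used here.)
Optimal iterations = 33399

33399


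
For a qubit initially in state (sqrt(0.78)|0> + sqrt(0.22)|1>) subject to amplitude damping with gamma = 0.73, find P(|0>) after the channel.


For amplitude damping with parameter gamma on state sqrt(a)|0> + sqrt(b)|1>:
alpha^2 = 0.78, beta^2 = 0.22
P(|0>) = alpha^2 + gamma * beta^2
= 0.78 + 0.73 * 0.22
= 0.78 + 0.1606
= 0.9406

0.9406


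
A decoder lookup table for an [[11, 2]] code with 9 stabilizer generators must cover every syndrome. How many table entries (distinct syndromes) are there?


Each stabilizer generator gives a binary (+1 or -1) measurement outcome.
With 9 independent generators:
Total syndromes = 2^9
= 512

512


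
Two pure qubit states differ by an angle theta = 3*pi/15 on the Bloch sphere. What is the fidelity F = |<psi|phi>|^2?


For states separated by angle theta on Bloch sphere:
F = cos^2(theta/2)
theta = 3*pi/15 = 0.6283
theta/2 = 0.3142
cos(theta/2) = 0.9511
F = 0.9045

0.9045


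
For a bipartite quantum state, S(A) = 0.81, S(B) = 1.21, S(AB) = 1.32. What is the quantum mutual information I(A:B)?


I(A:B) = S(A) + S(B) - S(AB)
= 0.81 + 1.21 - 1.32
= 0.7000

0.7000


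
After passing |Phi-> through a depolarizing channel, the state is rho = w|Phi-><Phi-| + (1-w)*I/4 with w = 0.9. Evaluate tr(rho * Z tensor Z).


|Phi-> = (|00> - |11>)/sqrt(2)
For the pure Bell state, <Z_A Z_B> = +1 (Bell-state Pauli correlator).
The maximally-mixed part I/4 has tr(I/4 * P tensor P) = 0 for any traceless Pauli P.
So <Z_A Z_B>_rho = w * (+1) + (1 - w) * 0
= 0.9 * (+1)
= 0.9000

0.9000


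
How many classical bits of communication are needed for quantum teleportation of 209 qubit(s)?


Quantum teleportation requires 2 classical bits per qubit teleported.
209 qubit(s) -> 2 * 209 = 418 classical bits

418


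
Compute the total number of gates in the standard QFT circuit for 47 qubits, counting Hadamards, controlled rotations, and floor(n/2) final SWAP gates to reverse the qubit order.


Hadamard gates: 47
Controlled rotations: n*(n-1)/2 = 47*46/2 = 1081
SWAP gates: floor(n/2) = floor(47/2) = 23
Total = 47 + 1081 + 23
= 1151

1151


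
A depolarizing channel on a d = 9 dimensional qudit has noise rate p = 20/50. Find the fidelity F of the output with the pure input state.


F = (1-p) + p/d
= (1 - 0.4000) + 0.4000/9
= 0.6000 + 0.0444
= 0.6444

0.6444


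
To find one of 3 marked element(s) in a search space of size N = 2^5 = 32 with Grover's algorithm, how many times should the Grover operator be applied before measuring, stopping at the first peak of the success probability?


After j Grover iterations the success probability is P(j) = sin^2((2j+1)*theta), where sin(theta) = sqrt(k/N).
N = 2^5 = 32, k = 3
sin(theta) = sqrt(k/N) = 0.3061862178
theta = arcsin(sqrt(k/N)) = 0.3111842443 rad
P(j) reaches its first maximum when (2j+1)*theta is as close as possible to pi/2, i.e. j = round(pi/(4*theta) - 1/2).
pi/(4*theta) - 1/2 = 2.0239
(For comparison, the common estimate pi/4 * sqrt(N/k) = 2.5651; the exact maximiser is used here.)
Optimal iterations = 2

2


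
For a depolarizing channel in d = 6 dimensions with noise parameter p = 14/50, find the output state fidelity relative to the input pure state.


F = (1-p) + p/d
= (1 - 0.2800) + 0.2800/6
= 0.7200 + 0.0467
= 0.7667

0.7667


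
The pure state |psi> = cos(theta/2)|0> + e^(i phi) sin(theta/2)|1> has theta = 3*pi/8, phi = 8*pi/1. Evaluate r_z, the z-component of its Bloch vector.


theta = 1.1781, phi = 25.1327
r_z = cos(theta) = 0.3827

0.3827


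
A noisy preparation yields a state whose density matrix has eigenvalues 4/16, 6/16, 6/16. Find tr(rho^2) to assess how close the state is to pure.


tr(rho^2) = sum of eigenvalues squared
= (4/16)^2 + (6/16)^2 + (6/16)^2
= (16 + 36 + 36) / 256
= 88/256
= 0.3438

0.3438


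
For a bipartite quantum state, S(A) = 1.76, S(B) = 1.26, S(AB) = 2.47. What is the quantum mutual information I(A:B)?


I(A:B) = S(A) + S(B) - S(AB)
= 1.76 + 1.26 - 2.47
= 0.5500

0.5500


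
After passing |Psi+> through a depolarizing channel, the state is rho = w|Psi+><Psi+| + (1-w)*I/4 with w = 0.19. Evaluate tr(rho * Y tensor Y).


|Psi+> = (|01> + |10>)/sqrt(2)
For the pure Bell state, <Y_A Y_B> = +1 (Bell-state Pauli correlator).
The maximally-mixed part I/4 has tr(I/4 * P tensor P) = 0 for any traceless Pauli P.
So <Y_A Y_B>_rho = w * (+1) + (1 - w) * 0
= 0.19 * (+1)
= 0.1900

0.1900


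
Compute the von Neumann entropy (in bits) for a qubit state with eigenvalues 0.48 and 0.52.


S = -p*log2(p) - (1-p)*log2(1-p)
p = 0.4800, 1-p = 0.5200
= -0.4800 * log2(0.4800) - 0.5200 * log2(0.5200)
= -(-0.5083) - (-0.4906)
= 0.9988

0.9988


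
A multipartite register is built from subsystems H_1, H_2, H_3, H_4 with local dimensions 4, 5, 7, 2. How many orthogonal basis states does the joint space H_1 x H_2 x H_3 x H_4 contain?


dim(H_1 x H_2 x H_3 x H_4) = 4 * 5 * 7 * 2
= 20 * 7 * 2
= 140 * 2
= 280

280


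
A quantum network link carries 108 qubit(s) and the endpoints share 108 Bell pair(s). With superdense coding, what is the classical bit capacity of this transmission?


Superdense coding allows 2 classical bits per shared entangled pair.
108 pair(s) -> 2 * 108 = 216 classical bits

216


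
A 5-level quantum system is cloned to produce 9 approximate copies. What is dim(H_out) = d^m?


Output space = H^(tensor 9) where dim(H) = 5
dim = 5^9
= 25 (after 2 factors)
= 125 (after 3 factors)
= 625 (after 4 factors)
= 3125 (after 5 factors)
= 15625 (after 6 factors)
= 78125 (after 7 factors)
= 390625 (after 8 factors)
= 1953125 (after 9 factors)
= 1953125

1953125


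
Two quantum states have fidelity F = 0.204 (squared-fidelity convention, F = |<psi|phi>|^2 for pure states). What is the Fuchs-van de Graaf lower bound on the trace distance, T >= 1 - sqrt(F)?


Fuchs-van de Graaf (squared-fidelity convention): 1 - sqrt(F) <= T <= sqrt(1 - F).
Lower bound: T >= 1 - sqrt(F)
sqrt(F) = sqrt(0.204) = 0.4517
T >= 1 - 0.4517
T >= 0.5483

0.5483


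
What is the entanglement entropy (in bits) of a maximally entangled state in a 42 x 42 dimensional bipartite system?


For a maximally entangled state in d x d:
S = log2(d) = log2(42)
= 5.3923

5.3923


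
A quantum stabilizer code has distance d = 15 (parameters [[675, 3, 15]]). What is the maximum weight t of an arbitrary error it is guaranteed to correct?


Code parameters: [[675, 3, 15]], distance d = 15.
Number of correctable errors = floor((d-1)/2)
= floor((15 - 1)/2)
= floor(14/2)
= 7

7


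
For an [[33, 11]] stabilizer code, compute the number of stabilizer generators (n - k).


For an [[n,k]] stabilizer code:
Number of stabilizer generators = n - k
= 33 - 11
= 22

22


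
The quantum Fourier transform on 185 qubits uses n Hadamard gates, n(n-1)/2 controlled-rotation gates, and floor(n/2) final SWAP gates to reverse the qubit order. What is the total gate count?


Hadamard gates: 185
Controlled rotations: n*(n-1)/2 = 185*184/2 = 17020
SWAP gates: floor(n/2) = floor(185/2) = 92
Total = 185 + 17020 + 92
= 17297

17297


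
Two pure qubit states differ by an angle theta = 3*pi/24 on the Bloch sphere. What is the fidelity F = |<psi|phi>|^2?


For states separated by angle theta on Bloch sphere:
F = cos^2(theta/2)
theta = 3*pi/24 = 0.3927
theta/2 = 0.1963
cos(theta/2) = 0.9808
F = 0.9619

0.9619


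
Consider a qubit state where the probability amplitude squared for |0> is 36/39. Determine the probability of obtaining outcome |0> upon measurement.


|alpha|^2 = 36/39 = 0.9231
|beta|^2 = 1 - 36/39 = 3/39 = 0.0769
P(|0>) = |alpha|^2 = 0.9231

0.9231


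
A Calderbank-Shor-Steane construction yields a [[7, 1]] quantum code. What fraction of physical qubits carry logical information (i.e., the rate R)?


Code rate R = k/n
= 1/7
= 0.1429

0.1429


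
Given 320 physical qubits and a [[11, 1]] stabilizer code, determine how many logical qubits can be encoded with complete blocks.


Each code block uses 11 physical qubits for 1 logical qubit(s).
Number of complete blocks = floor(320 / 11) = 29
Logical qubits = 29 * 1
= 29

29


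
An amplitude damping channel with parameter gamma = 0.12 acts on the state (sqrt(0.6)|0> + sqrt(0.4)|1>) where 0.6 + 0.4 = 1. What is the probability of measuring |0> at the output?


For amplitude damping with parameter gamma on state sqrt(a)|0> + sqrt(b)|1>:
alpha^2 = 0.6, beta^2 = 0.4
P(|0>) = alpha^2 + gamma * beta^2
= 0.6 + 0.12 * 0.4
= 0.6 + 0.0480
= 0.6480

0.6480


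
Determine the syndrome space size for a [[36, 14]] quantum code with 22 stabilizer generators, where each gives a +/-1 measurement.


Each stabilizer generator gives a binary (+1 or -1) measurement outcome.
With 22 independent generators:
Total syndromes = 2^22
= 4194304

4194304


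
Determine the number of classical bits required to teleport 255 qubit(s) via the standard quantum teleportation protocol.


Quantum teleportation requires 2 classical bits per qubit teleported.
255 qubit(s) -> 2 * 255 = 510 classical bits

510


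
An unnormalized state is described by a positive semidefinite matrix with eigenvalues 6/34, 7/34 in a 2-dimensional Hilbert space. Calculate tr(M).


tr(M) = sum of eigenvalues
= 6/34 + 7/34
= 13/34
= 0.3824

0.3824


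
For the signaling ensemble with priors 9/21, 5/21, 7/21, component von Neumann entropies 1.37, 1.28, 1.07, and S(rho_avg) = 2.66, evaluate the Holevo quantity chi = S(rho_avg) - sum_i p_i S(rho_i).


chi = S(rho) - sum_i p_i * S(rho_i)
Weighted entropy = 9/21 * 1.37 + 5/21 * 1.28 + 7/21 * 1.07
= 1.2486
chi = 2.66 - 1.2486
= 1.4114

1.4114


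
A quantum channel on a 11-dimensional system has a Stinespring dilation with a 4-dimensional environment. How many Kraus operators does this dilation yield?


Tracing out the environment in an orthonormal basis {|i>_E} gives Kraus operators K_i = <i|_E U |0>_E.
Number of Kraus operators = dim(H_env) = d_env
= 4

4


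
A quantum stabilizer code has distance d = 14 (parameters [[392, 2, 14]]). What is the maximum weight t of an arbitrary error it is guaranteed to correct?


Code parameters: [[392, 2, 14]], distance d = 14.
Number of correctable errors = floor((d-1)/2)
= floor((14 - 1)/2)
= floor(13/2)
= 6

6


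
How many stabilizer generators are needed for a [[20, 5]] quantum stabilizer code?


For an [[n,k]] stabilizer code:
Number of stabilizer generators = n - k
= 20 - 5
= 15

15


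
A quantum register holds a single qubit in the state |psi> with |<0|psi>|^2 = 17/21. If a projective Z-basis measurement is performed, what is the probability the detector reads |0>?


|alpha|^2 = 17/21 = 0.8095
|beta|^2 = 1 - 17/21 = 4/21 = 0.1905
P(|0>) = |alpha|^2 = 0.8095

0.8095


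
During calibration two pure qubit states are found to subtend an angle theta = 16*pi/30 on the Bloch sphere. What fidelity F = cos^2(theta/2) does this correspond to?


For states separated by angle theta on Bloch sphere:
F = cos^2(theta/2)
theta = 16*pi/30 = 1.6755
theta/2 = 0.8378
cos(theta/2) = 0.6691
F = 0.4477

0.4477


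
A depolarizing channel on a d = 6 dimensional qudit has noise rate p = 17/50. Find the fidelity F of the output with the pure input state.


F = (1-p) + p/d
= (1 - 0.3400) + 0.3400/6
= 0.6600 + 0.0567
= 0.7167

0.7167


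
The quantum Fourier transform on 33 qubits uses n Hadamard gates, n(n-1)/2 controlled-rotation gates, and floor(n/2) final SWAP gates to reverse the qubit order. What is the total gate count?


Hadamard gates: 33
Controlled rotations: n*(n-1)/2 = 33*32/2 = 528
SWAP gates: floor(n/2) = floor(33/2) = 16
Total = 33 + 528 + 16
= 577

577


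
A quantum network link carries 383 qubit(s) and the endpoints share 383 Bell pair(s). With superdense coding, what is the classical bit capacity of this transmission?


Superdense coding allows 2 classical bits per shared entangled pair.
383 pair(s) -> 2 * 383 = 766 classical bits

766


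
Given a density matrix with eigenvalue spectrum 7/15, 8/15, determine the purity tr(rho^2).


tr(rho^2) = sum of eigenvalues squared
= (7/15)^2 + (8/15)^2
= (49 + 64) / 225
= 113/225
= 0.5022

0.5022


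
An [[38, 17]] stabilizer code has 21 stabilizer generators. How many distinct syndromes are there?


Each stabilizer generator gives a binary (+1 or -1) measurement outcome.
With 21 independent generators:
Total syndromes = 2^21
= 2097152

2097152


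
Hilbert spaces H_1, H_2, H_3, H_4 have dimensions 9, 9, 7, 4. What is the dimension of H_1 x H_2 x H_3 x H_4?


dim(H_1 x H_2 x H_3 x H_4) = 9 * 9 * 7 * 4
= 81 * 7 * 4
= 567 * 4
= 2268

2268


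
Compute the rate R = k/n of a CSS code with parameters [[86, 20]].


Code rate R = k/n
= 20/86
= 0.2326

0.2326


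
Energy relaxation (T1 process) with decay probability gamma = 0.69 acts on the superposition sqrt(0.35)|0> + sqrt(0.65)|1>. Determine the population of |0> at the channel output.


For amplitude damping with parameter gamma on state sqrt(a)|0> + sqrt(b)|1>:
alpha^2 = 0.35, beta^2 = 0.65
P(|0>) = alpha^2 + gamma * beta^2
= 0.35 + 0.69 * 0.65
= 0.35 + 0.4485
= 0.7985

0.7985


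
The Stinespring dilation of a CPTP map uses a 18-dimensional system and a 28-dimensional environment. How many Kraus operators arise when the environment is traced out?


Tracing out the environment in an orthonormal basis {|i>_E} gives Kraus operators K_i = <i|_E U |0>_E.
Number of Kraus operators = dim(H_env) = d_env
= 28

28


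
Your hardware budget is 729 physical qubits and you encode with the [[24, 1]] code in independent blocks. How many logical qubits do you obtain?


Each code block uses 24 physical qubits for 1 logical qubit(s).
Number of complete blocks = floor(729 / 24) = 30
Logical qubits = 30 * 1
= 30

30


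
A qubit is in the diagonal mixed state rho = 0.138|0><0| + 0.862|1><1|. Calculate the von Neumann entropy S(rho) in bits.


S = -p*log2(p) - (1-p)*log2(1-p)
p = 0.1380, 1-p = 0.8620
= -0.1380 * log2(0.1380) - 0.8620 * log2(0.8620)
= -(-0.3943) - (-0.1847)
= 0.5790

0.5790


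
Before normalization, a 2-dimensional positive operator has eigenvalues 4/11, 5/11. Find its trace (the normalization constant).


tr(M) = sum of eigenvalues
= 4/11 + 5/11
= 9/11
= 0.8182

0.8182


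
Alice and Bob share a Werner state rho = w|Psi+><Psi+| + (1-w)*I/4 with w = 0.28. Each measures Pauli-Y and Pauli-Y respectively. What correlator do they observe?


|Psi+> = (|01> + |10>)/sqrt(2)
For the pure Bell state, <Y_A Y_B> = +1 (Bell-state Pauli correlator).
The maximally-mixed part I/4 has tr(I/4 * P tensor P) = 0 for any traceless Pauli P.
So <Y_A Y_B>_rho = w * (+1) + (1 - w) * 0
= 0.28 * (+1)
= 0.2800

0.2800


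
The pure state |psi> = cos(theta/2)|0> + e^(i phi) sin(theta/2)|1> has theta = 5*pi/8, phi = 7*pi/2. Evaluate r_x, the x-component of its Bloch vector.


theta = 1.9635, phi = 10.9956
r_x = sin(theta)*cos(phi) = 0.9239 * 0.0000
r_x = 0.0000

0.0000


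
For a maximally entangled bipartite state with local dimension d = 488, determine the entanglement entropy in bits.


For a maximally entangled state in d x d:
S = log2(d) = log2(488)
= 8.9307

8.9307


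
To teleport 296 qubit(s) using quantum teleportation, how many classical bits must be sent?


Quantum teleportation requires 2 classical bits per qubit teleported.
296 qubit(s) -> 2 * 296 = 592 classical bits

592


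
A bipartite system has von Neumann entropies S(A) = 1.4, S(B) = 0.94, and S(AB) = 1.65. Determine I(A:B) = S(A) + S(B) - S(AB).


I(A:B) = S(A) + S(B) - S(AB)
= 1.4 + 0.94 - 1.65
= 0.6900

0.6900


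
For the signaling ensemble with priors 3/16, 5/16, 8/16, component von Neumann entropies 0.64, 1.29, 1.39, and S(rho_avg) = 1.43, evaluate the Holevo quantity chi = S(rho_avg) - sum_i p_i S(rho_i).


chi = S(rho) - sum_i p_i * S(rho_i)
Weighted entropy = 3/16 * 0.64 + 5/16 * 1.29 + 8/16 * 1.39
= 1.2181
chi = 1.43 - 1.2181
= 0.2119

0.2119


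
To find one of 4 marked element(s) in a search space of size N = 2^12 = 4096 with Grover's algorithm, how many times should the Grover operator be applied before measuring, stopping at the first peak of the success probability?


After j Grover iterations the success probability is P(j) = sin^2((2j+1)*theta), where sin(theta) = sqrt(k/N).
N = 2^12 = 4096, k = 4
sin(theta) = sqrt(k/N) = 0.03125
theta = arcsin(sqrt(k/N)) = 0.0312550885 rad
P(j) reaches its first maximum when (2j+1)*theta is as close as possible to pi/2, i.e. j = round(pi/(4*theta) - 1/2).
pi/(4*theta) - 1/2 = 24.6286
(For comparison, the common estimate pi/4 * sqrt(N/k) = 25.1327; the exact maximiser is used here.)
Optimal iterations = 25

25


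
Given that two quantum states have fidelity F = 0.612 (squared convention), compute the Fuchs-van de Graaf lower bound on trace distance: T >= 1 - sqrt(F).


Fuchs-van de Graaf (squared-fidelity convention): 1 - sqrt(F) <= T <= sqrt(1 - F).
Lower bound: T >= 1 - sqrt(F)
sqrt(F) = sqrt(0.612) = 0.7823
T >= 1 - 0.7823
T >= 0.2177

0.2177


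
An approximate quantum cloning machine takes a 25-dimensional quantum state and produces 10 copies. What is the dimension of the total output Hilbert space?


Output space = H^(tensor 10) where dim(H) = 25
dim = 25^10
= 625 (after 2 factors)
= 15625 (after 3 factors)
= 390625 (after 4 factors)
= 9765625 (after 5 factors)
= 244140625 (after 6 factors)
= 6103515625 (after 7 factors)
= 152587890625 (after 8 factors)
= 3814697265625 (after 9 factors)
= 95367431640625 (after 10 factors)
= 95367431640625

95367431640625


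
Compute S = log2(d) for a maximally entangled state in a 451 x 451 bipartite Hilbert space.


For a maximally entangled state in d x d:
S = log2(d) = log2(451)
= 8.8170

8.8170


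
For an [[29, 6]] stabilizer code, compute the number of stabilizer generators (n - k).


For an [[n,k]] stabilizer code:
Number of stabilizer generators = n - k
= 29 - 6
= 23

23


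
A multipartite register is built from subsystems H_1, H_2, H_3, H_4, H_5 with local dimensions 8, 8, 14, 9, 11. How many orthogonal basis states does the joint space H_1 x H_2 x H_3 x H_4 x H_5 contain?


dim(H_1 x H_2 x H_3 x H_4 x H_5) = 8 * 8 * 14 * 9 * 11
= 64 * 14 * 9 * 11
= 896 * 9 * 11
= 8064 * 11
= 88704

88704


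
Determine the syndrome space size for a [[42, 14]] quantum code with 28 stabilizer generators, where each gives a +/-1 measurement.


Each stabilizer generator gives a binary (+1 or -1) measurement outcome.
With 28 independent generators:
Total syndromes = 2^28
= 268435456

268435456


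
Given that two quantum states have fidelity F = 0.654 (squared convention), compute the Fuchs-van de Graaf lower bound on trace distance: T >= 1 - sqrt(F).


Fuchs-van de Graaf (squared-fidelity convention): 1 - sqrt(F) <= T <= sqrt(1 - F).
Lower bound: T >= 1 - sqrt(F)
sqrt(F) = sqrt(0.654) = 0.8087
T >= 1 - 0.8087
T >= 0.1913

0.1913


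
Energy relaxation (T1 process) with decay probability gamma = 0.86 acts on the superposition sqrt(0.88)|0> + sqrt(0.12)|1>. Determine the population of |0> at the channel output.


For amplitude damping with parameter gamma on state sqrt(a)|0> + sqrt(b)|1>:
alpha^2 = 0.88, beta^2 = 0.12
P(|0>) = alpha^2 + gamma * beta^2
= 0.88 + 0.86 * 0.12
= 0.88 + 0.1032
= 0.9832

0.9832


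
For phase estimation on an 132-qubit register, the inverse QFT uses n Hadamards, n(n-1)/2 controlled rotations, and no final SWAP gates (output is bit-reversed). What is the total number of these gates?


Hadamard gates: 132
Controlled rotations: n*(n-1)/2 = 132*131/2 = 8646
SWAP gates: 0 (omitted)
Total = 132 + 8646
= 8778

8778


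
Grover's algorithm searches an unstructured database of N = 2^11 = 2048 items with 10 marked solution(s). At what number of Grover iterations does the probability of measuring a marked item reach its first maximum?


After j Grover iterations the success probability is P(j) = sin^2((2j+1)*theta), where sin(theta) = sqrt(k/N).
N = 2^11 = 2048, k = 10
sin(theta) = sqrt(k/N) = 0.0698771243
theta = arcsin(sqrt(k/N)) = 0.06993411576 rad
P(j) reaches its first maximum when (2j+1)*theta is as close as possible to pi/2, i.e. j = round(pi/(4*theta) - 1/2).
pi/(4*theta) - 1/2 = 10.7305
(For comparison, the common estimate pi/4 * sqrt(N/k) = 11.2397; the exact maximiser is used here.)
Optimal iterations = 11

11


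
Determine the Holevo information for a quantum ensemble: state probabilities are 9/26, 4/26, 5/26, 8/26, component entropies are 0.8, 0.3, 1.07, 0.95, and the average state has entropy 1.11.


chi = S(rho) - sum_i p_i * S(rho_i)
Weighted entropy = 9/26 * 0.8 + 4/26 * 0.3 + 5/26 * 1.07 + 8/26 * 0.95
= 0.8212
chi = 1.11 - 0.8212
= 0.2888

0.2888


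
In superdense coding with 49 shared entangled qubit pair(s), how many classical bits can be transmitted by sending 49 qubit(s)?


Superdense coding allows 2 classical bits per shared entangled pair.
49 pair(s) -> 2 * 49 = 98 classical bits

98


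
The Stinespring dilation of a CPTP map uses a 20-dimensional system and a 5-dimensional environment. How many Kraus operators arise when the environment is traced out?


Tracing out the environment in an orthonormal basis {|i>_E} gives Kraus operators K_i = <i|_E U |0>_E.
Number of Kraus operators = dim(H_env) = d_env
= 5

5


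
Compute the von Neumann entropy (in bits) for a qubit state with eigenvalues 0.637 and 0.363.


S = -p*log2(p) - (1-p)*log2(1-p)
p = 0.6370, 1-p = 0.3630
= -0.6370 * log2(0.6370) - 0.3630 * log2(0.3630)
= -(-0.4145) - (-0.5307)
= 0.9451

0.9451


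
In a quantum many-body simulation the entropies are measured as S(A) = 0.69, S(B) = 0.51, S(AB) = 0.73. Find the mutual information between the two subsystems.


I(A:B) = S(A) + S(B) - S(AB)
= 0.69 + 0.51 - 0.73
= 0.4700

0.4700


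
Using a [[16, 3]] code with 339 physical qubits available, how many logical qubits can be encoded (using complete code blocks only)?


Each code block uses 16 physical qubits for 3 logical qubit(s).
Number of complete blocks = floor(339 / 16) = 21
Logical qubits = 21 * 3
= 63

63


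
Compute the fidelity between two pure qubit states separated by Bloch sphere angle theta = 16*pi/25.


For states separated by angle theta on Bloch sphere:
F = cos^2(theta/2)
theta = 16*pi/25 = 2.0106
theta/2 = 1.0053
cos(theta/2) = 0.5358
F = 0.2871

0.2871


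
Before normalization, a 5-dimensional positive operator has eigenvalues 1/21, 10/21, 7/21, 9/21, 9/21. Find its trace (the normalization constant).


tr(M) = sum of eigenvalues
= 1/21 + 10/21 + 7/21 + 9/21 + 9/21
= 36/21
= 1.7143

1.7143


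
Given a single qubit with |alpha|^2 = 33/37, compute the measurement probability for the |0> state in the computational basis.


|alpha|^2 = 33/37 = 0.8919
|beta|^2 = 1 - 33/37 = 4/37 = 0.1081
P(|0>) = |alpha|^2 = 0.8919

0.8919


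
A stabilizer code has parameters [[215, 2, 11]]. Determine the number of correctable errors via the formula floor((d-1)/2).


Code parameters: [[215, 2, 11]], distance d = 11.
Number of correctable errors = floor((d-1)/2)
= floor((11 - 1)/2)
= floor(10/2)
= 5

5


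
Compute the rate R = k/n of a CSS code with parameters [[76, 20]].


Code rate R = k/n
= 20/76
= 0.2632

0.2632


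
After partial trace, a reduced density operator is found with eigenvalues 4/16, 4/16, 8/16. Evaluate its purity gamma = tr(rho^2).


tr(rho^2) = sum of eigenvalues squared
= (4/16)^2 + (4/16)^2 + (8/16)^2
= (16 + 16 + 64) / 256
= 96/256
= 0.3750

0.3750


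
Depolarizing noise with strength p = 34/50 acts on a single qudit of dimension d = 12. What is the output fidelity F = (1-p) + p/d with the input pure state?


F = (1-p) + p/d
= (1 - 0.6800) + 0.6800/12
= 0.3200 + 0.0567
= 0.3767

0.3767


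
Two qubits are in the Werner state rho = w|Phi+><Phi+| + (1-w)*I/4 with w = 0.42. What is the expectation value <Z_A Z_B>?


|Phi+> = (|00> + |11>)/sqrt(2)
For the pure Bell state, <Z_A Z_B> = +1 (Bell-state Pauli correlator).
The maximally-mixed part I/4 has tr(I/4 * P tensor P) = 0 for any traceless Pauli P.
So <Z_A Z_B>_rho = w * (+1) + (1 - w) * 0
= 0.42 * (+1)
= 0.4200

0.4200


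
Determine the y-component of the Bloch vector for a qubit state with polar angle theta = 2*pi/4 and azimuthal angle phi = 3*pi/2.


theta = 1.5708, phi = 4.7124
r_y = sin(theta)*sin(phi) = 1.0000 * -1.0000
r_y = -1.0000

-1.0000


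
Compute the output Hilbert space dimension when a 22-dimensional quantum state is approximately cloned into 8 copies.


Output space = H^(tensor 8) where dim(H) = 22
dim = 22^8
= 484 (after 2 factors)
= 10648 (after 3 factors)
= 234256 (after 4 factors)
= 5153632 (after 5 factors)
= 113379904 (after 6 factors)
= 2494357888 (after 7 factors)
= 54875873536 (after 8 factors)
= 54875873536

54875873536


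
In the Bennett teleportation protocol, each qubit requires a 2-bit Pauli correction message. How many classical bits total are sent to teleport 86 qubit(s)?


Quantum teleportation requires 2 classical bits per qubit teleported.
86 qubit(s) -> 2 * 86 = 172 classical bits

172


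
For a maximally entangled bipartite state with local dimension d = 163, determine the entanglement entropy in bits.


For a maximally entangled state in d x d:
S = log2(d) = log2(163)
= 7.3487

7.3487


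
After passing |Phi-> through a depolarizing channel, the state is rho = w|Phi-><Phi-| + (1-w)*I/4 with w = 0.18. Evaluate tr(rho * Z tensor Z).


|Phi-> = (|00> - |11>)/sqrt(2)
For the pure Bell state, <Z_A Z_B> = +1 (Bell-state Pauli correlator).
The maximally-mixed part I/4 has tr(I/4 * P tensor P) = 0 for any traceless Pauli P.
So <Z_A Z_B>_rho = w * (+1) + (1 - w) * 0
= 0.18 * (+1)
= 0.1800

0.1800


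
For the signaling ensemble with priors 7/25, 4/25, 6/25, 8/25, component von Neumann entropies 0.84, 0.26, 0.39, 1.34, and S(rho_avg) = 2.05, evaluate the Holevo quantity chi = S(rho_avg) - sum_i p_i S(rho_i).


chi = S(rho) - sum_i p_i * S(rho_i)
Weighted entropy = 7/25 * 0.84 + 4/25 * 0.26 + 6/25 * 0.39 + 8/25 * 1.34
= 0.7992
chi = 2.05 - 0.7992
= 1.2508

1.2508


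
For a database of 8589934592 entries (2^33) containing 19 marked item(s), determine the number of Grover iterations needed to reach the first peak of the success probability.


After j Grover iterations the success probability is P(j) = sin^2((2j+1)*theta), where sin(theta) = sqrt(k/N).
N = 2^33 = 8589934592, k = 19
sin(theta) = sqrt(k/N) = 4.703074648e-05
theta = arcsin(sqrt(k/N)) = 4.70307465e-05 rad
P(j) reaches its first maximum when (2j+1)*theta is as close as possible to pi/2, i.e. j = round(pi/(4*theta) - 1/2).
pi/(4*theta) - 1/2 = 16699.1746
(For comparison, the common estimate pi/4 * sqrt(N/k) = 16699.6746; the exact maximiser is used here.)
Optimal iterations = 16699

16699


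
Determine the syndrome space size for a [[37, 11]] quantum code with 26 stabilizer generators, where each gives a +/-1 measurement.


Each stabilizer generator gives a binary (+1 or -1) measurement outcome.
With 26 independent generators:
Total syndromes = 2^26
= 67108864

67108864


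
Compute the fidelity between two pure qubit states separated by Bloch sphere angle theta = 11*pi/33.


For states separated by angle theta on Bloch sphere:
F = cos^2(theta/2)
theta = 11*pi/33 = 1.0472
theta/2 = 0.5236
cos(theta/2) = 0.8660
F = 0.7500

0.7500


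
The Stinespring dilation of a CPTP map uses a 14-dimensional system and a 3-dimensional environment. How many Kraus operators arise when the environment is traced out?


Tracing out the environment in an orthonormal basis {|i>_E} gives Kraus operators K_i = <i|_E U |0>_E.
Number of Kraus operators = dim(H_env) = d_env
= 3

3


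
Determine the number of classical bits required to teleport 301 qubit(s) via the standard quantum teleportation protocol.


Quantum teleportation requires 2 classical bits per qubit teleported.
301 qubit(s) -> 2 * 301 = 602 classical bits

602


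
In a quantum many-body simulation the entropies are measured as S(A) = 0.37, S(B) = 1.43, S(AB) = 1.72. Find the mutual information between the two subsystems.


I(A:B) = S(A) + S(B) - S(AB)
= 0.37 + 1.43 - 1.72
= 0.0800

0.0800


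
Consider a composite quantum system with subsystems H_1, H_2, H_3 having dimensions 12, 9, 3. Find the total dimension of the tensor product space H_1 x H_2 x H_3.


dim(H_1 x H_2 x H_3) = 12 * 9 * 3
= 108 * 3
= 324

324


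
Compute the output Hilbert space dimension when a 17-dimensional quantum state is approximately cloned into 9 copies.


Output space = H^(tensor 9) where dim(H) = 17
dim = 17^9
= 289 (after 2 factors)
= 4913 (after 3 factors)
= 83521 (after 4 factors)
= 1419857 (after 5 factors)
= 24137569 (after 6 factors)
= 410338673 (after 7 factors)
= 6975757441 (after 8 factors)
= 118587876497 (after 9 factors)
= 118587876497

118587876497


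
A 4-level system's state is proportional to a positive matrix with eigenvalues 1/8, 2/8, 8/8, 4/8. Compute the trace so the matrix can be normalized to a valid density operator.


tr(M) = sum of eigenvalues
= 1/8 + 2/8 + 8/8 + 4/8
= 15/8
= 1.8750

1.8750


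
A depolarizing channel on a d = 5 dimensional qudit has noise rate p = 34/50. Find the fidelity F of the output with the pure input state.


F = (1-p) + p/d
= (1 - 0.6800) + 0.6800/5
= 0.3200 + 0.1360
= 0.4560

0.4560


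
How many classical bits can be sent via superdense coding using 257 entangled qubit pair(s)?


Superdense coding allows 2 classical bits per shared entangled pair.
257 pair(s) -> 2 * 257 = 514 classical bits

514


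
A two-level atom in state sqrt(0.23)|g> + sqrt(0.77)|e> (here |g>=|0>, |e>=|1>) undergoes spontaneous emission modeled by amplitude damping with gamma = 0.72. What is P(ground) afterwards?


For amplitude damping with parameter gamma on state sqrt(a)|0> + sqrt(b)|1>:
alpha^2 = 0.23, beta^2 = 0.77
P(|0>) = alpha^2 + gamma * beta^2
= 0.23 + 0.72 * 0.77
= 0.23 + 0.5544
= 0.7844

0.7844


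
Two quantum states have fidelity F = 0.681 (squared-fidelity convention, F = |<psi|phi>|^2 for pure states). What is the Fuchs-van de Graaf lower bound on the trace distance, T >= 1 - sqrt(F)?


Fuchs-van de Graaf (squared-fidelity convention): 1 - sqrt(F) <= T <= sqrt(1 - F).
Lower bound: T >= 1 - sqrt(F)
sqrt(F) = sqrt(0.681) = 0.8252
T >= 1 - 0.8252
T >= 0.1748

0.1748


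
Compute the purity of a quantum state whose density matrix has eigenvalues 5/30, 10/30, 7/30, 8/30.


tr(rho^2) = sum of eigenvalues squared
= (5/30)^2 + (10/30)^2 + (7/30)^2 + (8/30)^2
= (25 + 100 + 49 + 64) / 900
= 238/900
= 0.2644

0.2644


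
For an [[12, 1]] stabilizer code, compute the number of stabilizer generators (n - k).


For an [[n,k]] stabilizer code:
Number of stabilizer generators = n - k
= 12 - 1
= 11

11


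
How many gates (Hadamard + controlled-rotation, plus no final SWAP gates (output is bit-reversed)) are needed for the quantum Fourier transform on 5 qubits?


Hadamard gates: 5
Controlled rotations: n*(n-1)/2 = 5*4/2 = 10
SWAP gates: 0 (omitted)
Total = 5 + 10
= 15

15


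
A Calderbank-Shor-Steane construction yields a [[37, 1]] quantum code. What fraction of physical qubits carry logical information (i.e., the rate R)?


Code rate R = k/n
= 1/37
= 0.0270

0.0270


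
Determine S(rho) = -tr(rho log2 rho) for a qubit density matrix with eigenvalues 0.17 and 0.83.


S = -p*log2(p) - (1-p)*log2(1-p)
p = 0.1700, 1-p = 0.8300
= -0.1700 * log2(0.1700) - 0.8300 * log2(0.8300)
= -(-0.4346) - (-0.2231)
= 0.6577

0.6577


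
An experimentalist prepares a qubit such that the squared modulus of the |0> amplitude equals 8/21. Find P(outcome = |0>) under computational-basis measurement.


|alpha|^2 = 8/21 = 0.3810
|beta|^2 = 1 - 8/21 = 13/21 = 0.6190
P(|0>) = |alpha|^2 = 0.3810

0.3810


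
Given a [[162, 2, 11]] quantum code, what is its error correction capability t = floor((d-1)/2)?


Code parameters: [[162, 2, 11]], distance d = 11.
Number of correctable errors = floor((d-1)/2)
= floor((11 - 1)/2)
= floor(10/2)
= 5

5


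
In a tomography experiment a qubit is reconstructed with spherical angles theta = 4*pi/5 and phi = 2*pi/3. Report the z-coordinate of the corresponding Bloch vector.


theta = 2.5133, phi = 2.0944
r_z = cos(theta) = -0.8090

-0.8090


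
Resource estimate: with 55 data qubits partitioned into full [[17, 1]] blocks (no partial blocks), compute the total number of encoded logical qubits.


Each code block uses 17 physical qubits for 1 logical qubit(s).
Number of complete blocks = floor(55 / 17) = 3
Logical qubits = 3 * 1
= 3

3


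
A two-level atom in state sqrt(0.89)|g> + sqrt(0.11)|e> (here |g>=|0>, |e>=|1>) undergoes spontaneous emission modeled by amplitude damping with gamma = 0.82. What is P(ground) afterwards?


For amplitude damping with parameter gamma on state sqrt(a)|0> + sqrt(b)|1>:
alpha^2 = 0.89, beta^2 = 0.11
P(|0>) = alpha^2 + gamma * beta^2
= 0.89 + 0.82 * 0.11
= 0.89 + 0.0902
= 0.9802

0.9802


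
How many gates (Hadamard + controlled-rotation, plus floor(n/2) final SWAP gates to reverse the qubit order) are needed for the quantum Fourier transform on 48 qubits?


Hadamard gates: 48
Controlled rotations: n*(n-1)/2 = 48*47/2 = 1128
SWAP gates: floor(n/2) = floor(48/2) = 24
Total = 48 + 1128 + 24
= 1200

1200


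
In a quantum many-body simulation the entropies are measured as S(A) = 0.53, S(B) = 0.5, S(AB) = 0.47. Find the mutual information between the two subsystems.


I(A:B) = S(A) + S(B) - S(AB)
= 0.53 + 0.5 - 0.47
= 0.5600

0.5600
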